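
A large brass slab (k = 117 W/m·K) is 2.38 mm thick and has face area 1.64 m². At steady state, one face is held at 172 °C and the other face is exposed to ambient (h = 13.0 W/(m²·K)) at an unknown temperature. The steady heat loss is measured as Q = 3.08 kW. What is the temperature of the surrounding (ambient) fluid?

T_out = 27.5 °C

Sum the resistances:
  R_brass = L/(kA) = 0.00238/(117·1.64) = 1.240×10^-5 K/W
  R_conv,out = 1/(hA) = 1/(13.0·1.64) = 0.04690 K/W
ΣR = 0.04692 K/W
ΔT = Q·ΣR = 3080 × 0.04692 = 144.5 K
Heat flows outward, so T_out = T_in − ΔT = 172 − 144.5 = 27.5 °C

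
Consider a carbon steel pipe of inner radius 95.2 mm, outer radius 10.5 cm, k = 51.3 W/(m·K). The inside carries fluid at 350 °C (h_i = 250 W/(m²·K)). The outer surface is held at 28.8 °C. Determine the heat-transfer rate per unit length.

Series thermal resistances, inner to outer:
  R'_conv,in = 1/(2πr h) = 1/(2π·0.0952·250) = 0.006687 m·K/W
  R'_carbon steel = ln(0.105/0.0952)/(2πk) = 0.09798/(2π·51.3) = 3.040×10^-4 m·K/W
ΣR = 0.006687 + 3.040×10^-4 = 0.006991 m·K/W
Q' = ΔT/ΣR = (350 °C − 28.8 °C)/0.006991 = 45900 W/m

Q' = 45900 W/m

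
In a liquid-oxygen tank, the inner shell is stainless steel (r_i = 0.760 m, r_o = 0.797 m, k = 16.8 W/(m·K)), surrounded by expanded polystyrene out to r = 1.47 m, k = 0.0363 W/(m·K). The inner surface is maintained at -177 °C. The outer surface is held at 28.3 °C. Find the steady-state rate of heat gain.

Q = 163 W

Treat each layer as a resistance in series:
  R_stainless steel = (1/0.760 − 1/0.797)/(4πk) = 0.06108/(4π·16.8) = 2.893×10^-4 K/W
  R_expanded polystyrene = (1/0.797 − 1/1.47)/(4πk) = 0.5744/(4π·0.0363) = 1.259 K/W
ΣR = 2.893×10^-4 + 1.259 = 1.259 K/W
Q = ΔT/ΣR = (-177 °C − 28.3 °C)/1.259 = -163 W
(Negative Q ⇒ heat flows inward; heat gain = 163 W.)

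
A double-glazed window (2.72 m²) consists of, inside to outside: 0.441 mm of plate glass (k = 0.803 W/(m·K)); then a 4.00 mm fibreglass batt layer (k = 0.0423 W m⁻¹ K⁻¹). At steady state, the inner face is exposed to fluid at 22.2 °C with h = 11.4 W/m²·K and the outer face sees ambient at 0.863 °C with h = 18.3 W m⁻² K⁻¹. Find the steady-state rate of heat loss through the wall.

Q = 244 W

Treat each layer as a resistance in series:
  R_conv,in = 1/(hA) = 1/(11.4·2.72) = 0.03225 K/W
  R_plate glass = L/(kA) = 4.41×10^-4/(0.803·2.72) = 2.019×10^-4 K/W
  R_fibreglass batt = L/(kA) = 0.00400/(0.0423·2.72) = 0.03477 K/W
  R_conv,out = 1/(hA) = 1/(18.3·2.72) = 0.02009 K/W
ΣR = 0.03225 + 2.019×10^-4 + 0.03477 + 0.02009 = 0.08731 K/W
Q = ΔT/ΣR = (22.2 °C − 0.863 °C)/0.08731 = 244 W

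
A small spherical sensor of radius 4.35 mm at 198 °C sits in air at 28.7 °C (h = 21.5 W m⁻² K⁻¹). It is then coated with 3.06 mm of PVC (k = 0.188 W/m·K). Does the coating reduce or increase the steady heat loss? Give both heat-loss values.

Critical radius for a sphere: r_cr = 2k/h = 0.0175 m = 1.75 cm.
Outer radius after coating: r₂ = 0.00435 + 0.00306 = 0.00741 m.
Since r₁ < r_cr and r₂ ≤ r_cr, the coating moves toward the maximum at r_cr — heat loss rises.
Bare: R = 1/(4πr₁²h) = 195.6 K/W; Q = 169.3/195.6 = 0.866 W.
Coated: R = R_cond + R_conv = 107.6 K/W; Q = 169.3/107.6 = 1.57 W.

increases: 0.866 → 1.57 W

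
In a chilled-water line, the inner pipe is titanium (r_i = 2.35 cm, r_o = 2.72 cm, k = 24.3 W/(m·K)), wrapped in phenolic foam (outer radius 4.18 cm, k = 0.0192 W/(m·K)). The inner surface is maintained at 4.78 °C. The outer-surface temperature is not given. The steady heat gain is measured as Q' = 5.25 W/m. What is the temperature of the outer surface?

T_out = 23.5 °C

Sum the resistances:
  R'_titanium = ln(0.0272/0.0235)/(2πk) = 0.1462/(2π·24.3) = 9.577×10^-4 m·K/W
  R'_phenolic foam = ln(0.0418/0.0272)/(2πk) = 0.4297/(2π·0.0192) = 3.562 m·K/W
ΣR = 3.563 m·K/W
ΔT = Q'·ΣR = 5.25 × 3.563 = 18.71 K
Heat flows inward, so T_out = T_in + ΔT = 4.78 + 18.71 = 23.5 °C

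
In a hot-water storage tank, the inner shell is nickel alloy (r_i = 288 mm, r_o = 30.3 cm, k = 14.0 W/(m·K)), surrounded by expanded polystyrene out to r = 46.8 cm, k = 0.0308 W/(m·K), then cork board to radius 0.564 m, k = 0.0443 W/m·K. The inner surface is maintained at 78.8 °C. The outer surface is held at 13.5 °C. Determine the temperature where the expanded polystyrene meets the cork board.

Treat each layer as a resistance in series:
  R_nickel alloy = (1/0.288 − 1/0.303)/(4πk) = 0.1719/(4π·14.0) = 9.771×10^-4 K/W
  R_expanded polystyrene = (1/0.303 − 1/0.468)/(4πk) = 1.164/(4π·0.0308) = 3.006 K/W
  R_cork board = (1/0.468 − 1/0.564)/(4πk) = 0.3637/(4π·0.0443) = 0.6533 K/W
ΣR = 9.771×10^-4 + 3.006 + 0.6533 = 3.660 K/W
Q = ΔT/ΣR = (78.8 °C − 13.5 °C)/3.660 = 17.84 W
From the inner boundary to the expanded polystyrene/cork board interface, ΣR_partial = 3.007 K/W.
T_interface = T_in − Q·ΣR_partial = 78.8 °C − (17.84)(3.007) = 25.2 °C

T = 25.2 °C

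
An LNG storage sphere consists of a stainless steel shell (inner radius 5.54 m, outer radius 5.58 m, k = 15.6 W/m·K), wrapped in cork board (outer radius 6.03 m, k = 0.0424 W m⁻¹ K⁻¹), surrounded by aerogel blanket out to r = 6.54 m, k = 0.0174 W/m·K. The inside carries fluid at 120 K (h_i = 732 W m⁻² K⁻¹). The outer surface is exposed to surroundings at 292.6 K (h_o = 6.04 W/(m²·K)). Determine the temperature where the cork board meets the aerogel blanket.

T = 171 K

Series thermal resistances, inner to outer:
  R_conv,in = 1/(4πr²h) = 1/(4π·5.54²·732) = 3.542×10^-6 K/W
  R_stainless steel = (1/5.54 − 1/5.58)/(4πk) = 0.001294/(4π·15.6) = 6.601×10^-6 K/W
  R_cork board = (1/5.58 − 1/6.03)/(4πk) = 0.01337/(4π·0.0424) = 0.02510 K/W
  R_aerogel blanket = (1/6.03 − 1/6.54)/(4πk) = 0.01293/(4π·0.0174) = 0.05914 K/W
  R_conv,out = 1/(4πr²h) = 1/(4π·6.54²·6.04) = 3.080×10^-4 K/W
ΣR = 3.542×10^-6 + 6.601×10^-6 + 0.02510 + 0.05914 + 3.080×10^-4 = 0.08456 K/W
Q = ΔT/ΣR = (120 K − 292.6 K)/0.08456 = -2041 W
From the inner boundary to the cork board/aerogel blanket interface, ΣR_partial = 0.02511 K/W.
T_interface = T_in − Q·ΣR_partial = 120 K − (-2041)(0.02511) = 171 K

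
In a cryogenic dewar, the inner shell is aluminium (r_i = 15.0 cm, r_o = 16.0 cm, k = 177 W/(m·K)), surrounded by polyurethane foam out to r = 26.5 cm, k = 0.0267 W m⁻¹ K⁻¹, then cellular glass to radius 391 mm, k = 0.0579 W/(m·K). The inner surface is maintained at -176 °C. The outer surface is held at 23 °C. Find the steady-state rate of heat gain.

Q = 22.0 W

Treat each layer as a resistance in series:
  R_aluminium = (1/0.150 − 1/0.160)/(4πk) = 0.4167/(4π·177) = 1.873×10^-4 K/W
  R_polyurethane foam = (1/0.160 − 1/0.265)/(4πk) = 2.476/(4π·0.0267) = 7.381 K/W
  R_cellular glass = (1/0.265 − 1/0.391)/(4πk) = 1.216/(4π·0.0579) = 1.671 K/W
ΣR = 1.873×10^-4 + 7.381 + 1.671 = 9.052 K/W
Q = ΔT/ΣR = (-176 °C − 23 °C)/9.052 = -22.0 W
(Negative Q ⇒ heat flows inward; heat gain = 22.0 W.)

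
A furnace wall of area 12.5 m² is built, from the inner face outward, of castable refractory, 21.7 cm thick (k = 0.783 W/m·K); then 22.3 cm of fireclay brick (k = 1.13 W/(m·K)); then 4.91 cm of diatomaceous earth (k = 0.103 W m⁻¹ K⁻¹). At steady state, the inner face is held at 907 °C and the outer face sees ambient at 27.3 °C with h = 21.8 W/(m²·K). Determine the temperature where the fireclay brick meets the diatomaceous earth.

T = 488 °C

Treat each layer as a resistance in series:
  R_castable refractory = L/(kA) = 0.217/(0.783·12.5) = 0.02217 K/W
  R_fireclay brick = L/(kA) = 0.223/(1.13·12.5) = 0.01579 K/W
  R_diatomaceous earth = L/(kA) = 0.0491/(0.103·12.5) = 0.03814 K/W
  R_conv,out = 1/(hA) = 1/(21.8·12.5) = 0.003670 K/W
ΣR = 0.02217 + 0.01579 + 0.03814 + 0.003670 = 0.07977 K/W
Q = ΔT/ΣR = (907 °C − 27.3 °C)/0.07977 = 11030 W
From the inner boundary to the fireclay brick/diatomaceous earth interface, ΣR_partial = 0.03796 K/W.
T_interface = T_in − Q·ΣR_partial = 907 °C − (11030)(0.03796) = 488 °C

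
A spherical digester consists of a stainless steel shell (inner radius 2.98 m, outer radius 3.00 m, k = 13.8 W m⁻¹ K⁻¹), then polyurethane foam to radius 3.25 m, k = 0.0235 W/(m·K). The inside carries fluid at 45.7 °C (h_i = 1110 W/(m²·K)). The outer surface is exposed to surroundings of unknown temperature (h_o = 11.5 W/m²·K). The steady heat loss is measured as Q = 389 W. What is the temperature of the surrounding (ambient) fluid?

Series resistances:
  R_conv,in = 1/(4πr²h) = 1/(4π·2.98²·1110) = 8.073×10^-6 K/W
  R_stainless steel = (1/2.98 − 1/3.00)/(4πk) = 0.002237/(4π·13.8) = 1.290×10^-5 K/W
  R_polyurethane foam = (1/3.00 − 1/3.25)/(4πk) = 0.02564/(4π·0.0235) = 0.08683 K/W
  R_conv,out = 1/(4πr²h) = 1/(4π·3.25²·11.5) = 6.551×10^-4 K/W
ΣR = 0.08750 K/W
ΔT = Q·ΣR = 389 × 0.08750 = 34.04 K
Heat flows outward, so T_out = T_in − ΔT = 45.7 − 34.04 = 11.7 °C

T_out = 11.7 °C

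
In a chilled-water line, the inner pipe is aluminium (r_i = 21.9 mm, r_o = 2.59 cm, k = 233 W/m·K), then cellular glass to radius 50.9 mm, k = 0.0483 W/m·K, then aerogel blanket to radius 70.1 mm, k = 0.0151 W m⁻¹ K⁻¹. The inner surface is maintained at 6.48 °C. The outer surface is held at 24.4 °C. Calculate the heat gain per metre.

Q' = 3.20 W/m

Resistance network (inner→outer):
  R'_aluminium = ln(0.0259/0.0219)/(2πk) = 0.1678/(2π·233) = 1.146×10^-4 m·K/W
  R'_cellular glass = ln(0.0509/0.0259)/(2πk) = 0.6756/(2π·0.0483) = 2.226 m·K/W
  R'_aerogel blanket = ln(0.0701/0.0509)/(2πk) = 0.3201/(2π·0.0151) = 3.373 m·K/W
ΣR = 1.146×10^-4 + 2.226 + 3.373 = 5.599 m·K/W
Q' = ΔT/ΣR = (6.48 °C − 24.4 °C)/5.599 = -3.20 W/m
(Negative Q' ⇒ heat flows inward; heat gain = 3.20 W/m.)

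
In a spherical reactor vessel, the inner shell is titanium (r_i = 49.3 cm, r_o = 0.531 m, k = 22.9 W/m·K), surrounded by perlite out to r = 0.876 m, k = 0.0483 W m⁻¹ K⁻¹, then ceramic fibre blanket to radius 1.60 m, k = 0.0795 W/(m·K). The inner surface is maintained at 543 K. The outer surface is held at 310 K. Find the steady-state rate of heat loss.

Q = 134 W

Treat each layer as a resistance in series:
  R_titanium = (1/0.493 − 1/0.531)/(4πk) = 0.1452/(4π·22.9) = 5.044×10^-4 K/W
  R_perlite = (1/0.531 − 1/0.876)/(4πk) = 0.7417/(4π·0.0483) = 1.222 K/W
  R_ceramic fibre blanket = (1/0.876 − 1/1.60)/(4πk) = 0.5166/(4π·0.0795) = 0.5171 K/W
ΣR = 5.044×10^-4 + 1.222 + 0.5171 = 1.740 K/W
Q = ΔT/ΣR = (543 K − 310 K)/1.740 = 134 W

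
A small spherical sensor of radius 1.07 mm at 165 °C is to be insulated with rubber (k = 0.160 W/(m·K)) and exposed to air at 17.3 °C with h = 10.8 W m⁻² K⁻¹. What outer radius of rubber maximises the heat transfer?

For a sphere, r_cr = 2k_ins/h = 2·0.160/10.8 = 0.0296 m = 2.96 cm

r_cr = 2.96 cm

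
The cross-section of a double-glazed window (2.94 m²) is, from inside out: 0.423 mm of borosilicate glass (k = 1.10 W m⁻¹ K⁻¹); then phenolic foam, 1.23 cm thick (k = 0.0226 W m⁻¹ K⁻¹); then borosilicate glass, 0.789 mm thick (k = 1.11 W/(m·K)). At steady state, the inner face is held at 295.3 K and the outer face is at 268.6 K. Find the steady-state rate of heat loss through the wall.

Q = 144 W

Treat each layer as a resistance in series:
  R_borosilicate glass = L/(kA) = 4.23×10^-4/(1.10·2.94) = 1.308×10^-4 K/W
  R_phenolic foam = L/(kA) = 0.0123/(0.0226·2.94) = 0.1851 K/W
  R_borosilicate glass = L/(kA) = 7.89×10^-4/(1.11·2.94) = 2.418×10^-4 K/W
ΣR = 1.308×10^-4 + 0.1851 + 2.418×10^-4 = 0.1855 K/W
Q = ΔT/ΣR = (295.3 K − 268.6 K)/0.1855 = 144 W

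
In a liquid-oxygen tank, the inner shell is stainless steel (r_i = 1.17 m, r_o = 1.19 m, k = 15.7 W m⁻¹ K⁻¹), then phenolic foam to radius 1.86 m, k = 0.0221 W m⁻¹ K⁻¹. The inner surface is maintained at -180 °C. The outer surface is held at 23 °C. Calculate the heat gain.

Q = 186 W

Series thermal resistances, inner to outer:
  R_stainless steel = (1/1.17 − 1/1.19)/(4πk) = 0.01436/(4π·15.7) = 7.281×10^-5 K/W
  R_phenolic foam = (1/1.19 − 1/1.86)/(4πk) = 0.3027/(4π·0.0221) = 1.090 K/W
ΣR = 7.281×10^-5 + 1.090 = 1.090 K/W
Q = ΔT/ΣR = (-180 °C − 23 °C)/1.090 = -186 W
(Negative Q ⇒ heat flows inward; heat gain = 186 W.)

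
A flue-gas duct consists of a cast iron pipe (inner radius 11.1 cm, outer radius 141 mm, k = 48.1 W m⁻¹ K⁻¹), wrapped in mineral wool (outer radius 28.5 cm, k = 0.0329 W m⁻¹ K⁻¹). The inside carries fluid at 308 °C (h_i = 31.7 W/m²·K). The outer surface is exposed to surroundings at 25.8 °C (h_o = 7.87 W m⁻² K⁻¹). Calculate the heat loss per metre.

Series thermal resistances, inner to outer:
  R'_conv,in = 1/(2πr h) = 1/(2π·0.111·31.7) = 0.04523 m·K/W
  R'_cast iron = ln(0.141/0.111)/(2πk) = 0.2392/(2π·48.1) = 7.916×10^-4 m·K/W
  R'_mineral wool = ln(0.285/0.141)/(2πk) = 0.7037/(2π·0.0329) = 3.404 m·K/W
  R'_conv,out = 1/(2πr h) = 1/(2π·0.285·7.87) = 0.07096 m·K/W
ΣR = 0.04523 + 7.916×10^-4 + 3.404 + 0.07096 = 3.521 m·K/W
Q' = ΔT/ΣR = (308 °C − 25.8 °C)/3.521 = 80.1 W/m

Q' = 80.1 W/m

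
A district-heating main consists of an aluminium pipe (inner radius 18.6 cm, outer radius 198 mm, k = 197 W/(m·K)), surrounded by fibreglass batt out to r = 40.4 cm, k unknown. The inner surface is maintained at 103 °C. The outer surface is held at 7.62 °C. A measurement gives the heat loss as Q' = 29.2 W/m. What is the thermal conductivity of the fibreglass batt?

k = 0.0347 W/m·K

ΣR = ΔT/Q' = |103 − 7.62|/29.2 = 3.266 m·K/W
Known resistances:
  R'_aluminium = ln(0.198/0.186)/(2πk) = 0.06252/(2π·197) = 5.051×10^-5 m·K/W
R_fibreglass batt = ΣR − ΣR_known = 3.266 − 5.051×10^-5 = 3.266 m·K/W
ln(r₂/r₁)/(2πk) = 3.266 ⇒ k = 0.7131/(2π·3.266) = 0.0347 W/m·K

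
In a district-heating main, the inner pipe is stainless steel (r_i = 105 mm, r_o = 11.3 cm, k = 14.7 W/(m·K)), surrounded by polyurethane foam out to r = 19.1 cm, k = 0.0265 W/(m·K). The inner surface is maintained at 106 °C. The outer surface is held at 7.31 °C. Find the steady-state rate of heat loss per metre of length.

Treat each layer as a resistance in series:
  R'_stainless steel = ln(0.113/0.105)/(2πk) = 0.07343/(2π·14.7) = 7.950×10^-4 m·K/W
  R'_polyurethane foam = ln(0.191/0.113)/(2πk) = 0.5249/(2π·0.0265) = 3.152 m·K/W
ΣR = 7.950×10^-4 + 3.152 = 3.153 m·K/W
Q' = ΔT/ΣR = (106 °C − 7.31 °C)/3.153 = 31.3 W/m

Q' = 31.3 W/m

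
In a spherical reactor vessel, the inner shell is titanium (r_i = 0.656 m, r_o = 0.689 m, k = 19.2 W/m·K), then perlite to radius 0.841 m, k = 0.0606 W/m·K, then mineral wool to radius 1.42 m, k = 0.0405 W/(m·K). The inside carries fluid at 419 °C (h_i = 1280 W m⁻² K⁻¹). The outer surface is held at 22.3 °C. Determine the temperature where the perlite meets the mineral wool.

Resistance network (inner→outer):
  R_conv,in = 1/(4πr²h) = 1/(4π·0.656²·1280) = 1.445×10^-4 K/W
  R_titanium = (1/0.656 − 1/0.689)/(4πk) = 0.07301/(4π·19.2) = 3.026×10^-4 K/W
  R_perlite = (1/0.689 − 1/0.841)/(4πk) = 0.2623/(4π·0.0606) = 0.3445 K/W
  R_mineral wool = (1/0.841 − 1/1.42)/(4πk) = 0.4848/(4π·0.0405) = 0.9526 K/W
ΣR = 1.445×10^-4 + 3.026×10^-4 + 0.3445 + 0.9526 = 1.298 K/W
Q = ΔT/ΣR = (419 °C − 22.3 °C)/1.298 = 305.6 W
From the inner boundary to the perlite/mineral wool interface, ΣR_partial = 0.3449 K/W.
T_interface = T_in − Q·ΣR_partial = 419 °C − (305.6)(0.3449) = 314 °C

T = 314 °C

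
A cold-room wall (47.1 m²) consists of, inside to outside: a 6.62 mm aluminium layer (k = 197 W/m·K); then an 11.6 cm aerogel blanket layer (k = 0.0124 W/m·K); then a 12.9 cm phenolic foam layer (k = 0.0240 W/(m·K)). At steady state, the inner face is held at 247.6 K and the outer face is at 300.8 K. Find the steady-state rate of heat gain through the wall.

Resistance network (inner→outer):
  R_aluminium = L/(kA) = 0.00662/(197·47.1) = 7.135×10^-7 K/W
  R_aerogel blanket = L/(kA) = 0.116/(0.0124·47.1) = 0.1986 K/W
  R_phenolic foam = L/(kA) = 0.129/(0.0240·47.1) = 0.1141 K/W
ΣR = 7.135×10^-7 + 0.1986 + 0.1141 = 0.3127 K/W
Q = ΔT/ΣR = (247.6 K − 300.8 K)/0.3127 = -170 W
(Negative Q ⇒ heat flows inward; heat gain = 170 W.)

Q = 170 W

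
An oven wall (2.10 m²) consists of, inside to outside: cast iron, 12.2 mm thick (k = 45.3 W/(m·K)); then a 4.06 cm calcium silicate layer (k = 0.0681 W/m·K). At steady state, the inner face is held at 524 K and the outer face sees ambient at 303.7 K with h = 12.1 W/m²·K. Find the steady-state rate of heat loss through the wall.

Series thermal resistances, inner to outer:
  R_cast iron = L/(kA) = 0.0122/(45.3·2.10) = 1.282×10^-4 K/W
  R_calcium silicate = L/(kA) = 0.0406/(0.0681·2.10) = 0.2839 K/W
  R_conv,out = 1/(hA) = 1/(12.1·2.10) = 0.03935 K/W
ΣR = 1.282×10^-4 + 0.2839 + 0.03935 = 0.3234 K/W
Q = ΔT/ΣR = (524 K − 303.7 K)/0.3234 = 681 W

Q = 681 W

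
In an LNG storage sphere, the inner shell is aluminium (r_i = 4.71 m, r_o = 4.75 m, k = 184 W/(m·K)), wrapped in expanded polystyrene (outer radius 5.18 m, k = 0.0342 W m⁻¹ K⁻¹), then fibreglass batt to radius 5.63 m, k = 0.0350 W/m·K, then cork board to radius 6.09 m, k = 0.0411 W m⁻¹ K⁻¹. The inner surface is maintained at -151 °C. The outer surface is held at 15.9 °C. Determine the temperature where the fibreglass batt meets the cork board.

T = -26.7 °C

Resistance network (inner→outer):
  R_aluminium = (1/4.71 − 1/4.75)/(4πk) = 0.001788/(4π·184) = 7.732×10^-7 K/W
  R_expanded polystyrene = (1/4.75 − 1/5.18)/(4πk) = 0.01748/(4π·0.0342) = 0.04066 K/W
  R_fibreglass batt = (1/5.18 − 1/5.63)/(4πk) = 0.01543/(4π·0.0350) = 0.03508 K/W
  R_cork board = (1/5.63 − 1/6.09)/(4πk) = 0.01342/(4π·0.0411) = 0.02598 K/W
ΣR = 7.732×10^-7 + 0.04066 + 0.03508 + 0.02598 = 0.1017 K/W
Q = ΔT/ΣR = (-151 °C − 15.9 °C)/0.1017 = -1641 W
From the inner boundary to the fibreglass batt/cork board interface, ΣR_partial = 0.07574 K/W.
T_interface = T_in − Q·ΣR_partial = -151 °C − (-1641)(0.07574) = -26.7 °C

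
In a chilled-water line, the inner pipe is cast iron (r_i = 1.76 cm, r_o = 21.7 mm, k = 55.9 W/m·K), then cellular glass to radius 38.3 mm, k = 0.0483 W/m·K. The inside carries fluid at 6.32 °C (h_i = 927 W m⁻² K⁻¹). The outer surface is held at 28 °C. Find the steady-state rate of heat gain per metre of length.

Resistance network (inner→outer):
  R'_conv,in = 1/(2πr h) = 1/(2π·0.0176·927) = 0.009755 m·K/W
  R'_cast iron = ln(0.0217/0.0176)/(2πk) = 0.2094/(2π·55.9) = 5.962×10^-4 m·K/W
  R'_cellular glass = ln(0.0383/0.0217)/(2πk) = 0.5681/(2π·0.0483) = 1.872 m·K/W
ΣR = 0.009755 + 5.962×10^-4 + 1.872 = 1.882 m·K/W
Q' = ΔT/ΣR = (6.32 °C − 28 °C)/1.882 = -11.5 W/m
(Negative Q' ⇒ heat flows inward; heat gain = 11.5 W/m.)

Q' = 11.5 W/m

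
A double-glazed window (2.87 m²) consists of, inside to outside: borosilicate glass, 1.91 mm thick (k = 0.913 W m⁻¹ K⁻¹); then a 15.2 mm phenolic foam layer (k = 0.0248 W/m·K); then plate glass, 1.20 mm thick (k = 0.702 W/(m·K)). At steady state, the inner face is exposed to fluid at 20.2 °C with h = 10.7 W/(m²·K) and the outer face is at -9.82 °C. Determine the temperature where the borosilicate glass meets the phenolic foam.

Resistance network (inner→outer):
  R_conv,in = 1/(hA) = 1/(10.7·2.87) = 0.03256 K/W
  R_borosilicate glass = L/(kA) = 0.00191/(0.913·2.87) = 7.289×10^-4 K/W
  R_phenolic foam = L/(kA) = 0.0152/(0.0248·2.87) = 0.2136 K/W
  R_plate glass = L/(kA) = 0.00120/(0.702·2.87) = 5.956×10^-4 K/W
ΣR = 0.03256 + 7.289×10^-4 + 0.2136 + 5.956×10^-4 = 0.2475 K/W
Q = ΔT/ΣR = (20.2 °C − -9.82 °C)/0.2475 = 121.3 W
From the inner boundary to the borosilicate glass/phenolic foam interface, ΣR_partial = 0.03329 K/W.
T_interface = T_in − Q·ΣR_partial = 20.2 °C − (121.3)(0.03329) = 16.2 °C

T = 16.2 °C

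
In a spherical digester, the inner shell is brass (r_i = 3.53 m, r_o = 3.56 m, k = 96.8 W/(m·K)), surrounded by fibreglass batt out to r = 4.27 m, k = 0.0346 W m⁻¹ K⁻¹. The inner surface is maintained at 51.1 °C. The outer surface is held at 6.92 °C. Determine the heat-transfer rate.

Resistance network (inner→outer):
  R_brass = (1/3.53 − 1/3.56)/(4πk) = 0.002387/(4π·96.8) = 1.963×10^-6 K/W
  R_fibreglass batt = (1/3.56 − 1/4.27)/(4πk) = 0.04671/(4π·0.0346) = 0.1074 K/W
ΣR = 1.963×10^-6 + 0.1074 = 0.1074 K/W
Q = ΔT/ΣR = (51.1 °C − 6.92 °C)/0.1074 = 411 W

Q = 411 W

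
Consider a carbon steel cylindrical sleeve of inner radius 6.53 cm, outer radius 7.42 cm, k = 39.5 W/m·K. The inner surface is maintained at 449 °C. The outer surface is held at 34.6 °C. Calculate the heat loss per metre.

Q' = 2πk·ΔT/ln(r₂/r₁) = 2π × 39.5 × 414.4 / ln(0.0742/0.0653) = 8.05×10^5 W/m

Q' = 805 kW/m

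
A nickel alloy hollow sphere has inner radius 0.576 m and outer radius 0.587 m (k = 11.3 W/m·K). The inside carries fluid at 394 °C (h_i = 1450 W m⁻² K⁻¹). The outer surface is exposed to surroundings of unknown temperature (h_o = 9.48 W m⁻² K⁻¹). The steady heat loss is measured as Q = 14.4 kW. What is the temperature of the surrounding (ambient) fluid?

Series resistances:
  R_conv,in = 1/(4πr²h) = 1/(4π·0.576²·1450) = 1.654×10^-4 K/W
  R_nickel alloy = (1/0.576 − 1/0.587)/(4πk) = 0.03253/(4π·11.3) = 2.291×10^-4 K/W
  R_conv,out = 1/(4πr²h) = 1/(4π·0.587²·9.48) = 0.02436 K/W
ΣR = 0.02476 K/W
ΔT = Q·ΣR = 14400 × 0.02476 = 356.5 K
Heat flows outward, so T_out = T_in − ΔT = 394 − 356.5 = 37.5 °C

T_out = 37.5 °C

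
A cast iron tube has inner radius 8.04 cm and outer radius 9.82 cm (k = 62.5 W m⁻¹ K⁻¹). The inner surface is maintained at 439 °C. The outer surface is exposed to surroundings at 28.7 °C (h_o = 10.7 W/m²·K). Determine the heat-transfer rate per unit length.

Resistance network (inner→outer):
  R'_cast iron = ln(0.0982/0.0804)/(2πk) = 0.2000/(2π·62.5) = 5.093×10^-4 m·K/W
  R'_conv,out = 1/(2πr h) = 1/(2π·0.0982·10.7) = 0.1515 m·K/W
ΣR = 5.093×10^-4 + 0.1515 = 0.1520 m·K/W
Q' = ΔT/ΣR = (439 °C − 28.7 °C)/0.1520 = 2700 W/m

Q' = 2.70 kW/m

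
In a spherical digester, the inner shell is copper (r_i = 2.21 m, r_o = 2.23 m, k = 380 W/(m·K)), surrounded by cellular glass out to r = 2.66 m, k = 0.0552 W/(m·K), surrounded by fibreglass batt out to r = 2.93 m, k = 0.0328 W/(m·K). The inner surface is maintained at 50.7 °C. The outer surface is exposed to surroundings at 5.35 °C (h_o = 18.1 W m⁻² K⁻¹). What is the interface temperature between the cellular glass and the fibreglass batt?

T = 25.6 °C

Treat each layer as a resistance in series:
  R_copper = (1/2.21 − 1/2.23)/(4πk) = 0.004058/(4π·380) = 8.498×10^-7 K/W
  R_cellular glass = (1/2.23 − 1/2.66)/(4πk) = 0.07249/(4π·0.0552) = 0.1045 K/W
  R_fibreglass batt = (1/2.66 − 1/2.93)/(4πk) = 0.03464/(4π·0.0328) = 0.08405 K/W
  R_conv,out = 1/(4πr²h) = 1/(4π·2.93²·18.1) = 5.121×10^-4 K/W
ΣR = 8.498×10^-7 + 0.1045 + 0.08405 + 5.121×10^-4 = 0.1891 K/W
Q = ΔT/ΣR = (50.7 °C − 5.35 °C)/0.1891 = 239.8 W
From the inner boundary to the cellular glass/fibreglass batt interface, ΣR_partial = 0.1045 K/W.
T_interface = T_in − Q·ΣR_partial = 50.7 °C − (239.8)(0.1045) = 25.6 °C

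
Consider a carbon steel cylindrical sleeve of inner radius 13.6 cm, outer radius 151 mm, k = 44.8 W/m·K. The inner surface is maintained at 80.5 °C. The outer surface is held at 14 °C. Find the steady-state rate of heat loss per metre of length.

Q' = 2πk·ΔT/ln(r₂/r₁) = 2π × 44.8 × 66.5 / ln(0.151/0.136) = 1.79×10^5 W/m

Q' = 179 kW/m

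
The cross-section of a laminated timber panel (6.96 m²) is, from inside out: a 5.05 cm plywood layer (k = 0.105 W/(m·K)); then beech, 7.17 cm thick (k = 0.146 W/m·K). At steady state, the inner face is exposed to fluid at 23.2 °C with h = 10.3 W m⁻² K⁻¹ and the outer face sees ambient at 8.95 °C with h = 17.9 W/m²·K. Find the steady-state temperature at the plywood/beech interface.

Resistance network (inner→outer):
  R_conv,in = 1/(hA) = 1/(10.3·6.96) = 0.01395 K/W
  R_plywood = L/(kA) = 0.0505/(0.105·6.96) = 0.06910 K/W
  R_beech = L/(kA) = 0.0717/(0.146·6.96) = 0.07056 K/W
  R_conv,out = 1/(hA) = 1/(17.9·6.96) = 0.008027 K/W
ΣR = 0.01395 + 0.06910 + 0.07056 + 0.008027 = 0.1616 K/W
Q = ΔT/ΣR = (23.2 °C − 8.95 °C)/0.1616 = 88.18 W
From the inner boundary to the plywood/beech interface, ΣR_partial = 0.08305 K/W.
T_interface = T_in − Q·ΣR_partial = 23.2 °C − (88.18)(0.08305) = 15.9 °C

T = 15.9 °C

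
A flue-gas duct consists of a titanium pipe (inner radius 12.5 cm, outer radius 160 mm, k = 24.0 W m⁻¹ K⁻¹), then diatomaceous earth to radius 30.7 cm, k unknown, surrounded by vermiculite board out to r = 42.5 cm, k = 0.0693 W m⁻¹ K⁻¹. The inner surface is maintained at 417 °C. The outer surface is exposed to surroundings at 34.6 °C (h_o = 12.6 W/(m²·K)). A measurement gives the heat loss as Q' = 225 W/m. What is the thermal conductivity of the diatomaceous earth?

k = 0.113 W/m·K

ΣR = ΔT/Q' = |417 − 34.6|/225 = 1.700 m·K/W
Known resistances:
  R'_titanium = ln(0.160/0.125)/(2πk) = 0.2469/(2π·24.0) = 0.001637 m·K/W
  R'_vermiculite board = ln(0.425/0.307)/(2πk) = 0.3252/(2π·0.0693) = 0.7470 m·K/W
  R'_conv,out = 1/(2πr h) = 1/(2π·0.425·12.6) = 0.02972 m·K/W
R_diatomaceous earth = ΣR − ΣR_known = 1.700 − 0.7784 = 0.9216 m·K/W
ln(r₂/r₁)/(2πk) = 0.9216 ⇒ k = 0.6517/(2π·0.9216) = 0.113 W/m·K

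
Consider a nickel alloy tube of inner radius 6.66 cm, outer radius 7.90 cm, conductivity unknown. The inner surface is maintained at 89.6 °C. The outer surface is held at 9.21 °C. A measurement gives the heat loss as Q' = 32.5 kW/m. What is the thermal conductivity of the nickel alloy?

ΣR = ΔT/Q' = |89.6 − 9.21|/32500 = 0.002474 m·K/W
ln(r₂/r₁)/(2πk) = 0.002474 ⇒ k = 0.1707/(2π·0.002474) = 11.0 W/m·K

k = 11.0 W/m·K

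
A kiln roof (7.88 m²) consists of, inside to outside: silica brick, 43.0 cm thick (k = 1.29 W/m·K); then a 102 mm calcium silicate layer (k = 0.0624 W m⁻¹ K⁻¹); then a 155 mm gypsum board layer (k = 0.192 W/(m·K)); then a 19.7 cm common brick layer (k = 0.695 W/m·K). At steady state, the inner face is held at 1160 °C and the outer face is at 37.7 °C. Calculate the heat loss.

Series thermal resistances, inner to outer:
  R_silica brick = L/(kA) = 0.430/(1.29·7.88) = 0.04230 K/W
  R_calcium silicate = L/(kA) = 0.102/(0.0624·7.88) = 0.2074 K/W
  R_gypsum board = L/(kA) = 0.155/(0.192·7.88) = 0.1024 K/W
  R_common brick = L/(kA) = 0.197/(0.695·7.88) = 0.03597 K/W
ΣR = 0.04230 + 0.2074 + 0.1024 + 0.03597 = 0.3881 K/W
Q = ΔT/ΣR = (1160 °C − 37.7 °C)/0.3881 = 2890 W

Q = 2.89 kW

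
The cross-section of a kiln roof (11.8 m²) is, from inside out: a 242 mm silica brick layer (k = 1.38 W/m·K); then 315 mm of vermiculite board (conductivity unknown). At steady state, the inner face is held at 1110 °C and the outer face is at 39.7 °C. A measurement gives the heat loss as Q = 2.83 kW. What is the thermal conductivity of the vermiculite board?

k = 0.0735 W/m·K

ΣR = ΔT/Q = |1110 − 39.7|/2830 = 0.3782 K/W
Known resistances:
  R_silica brick = L/(kA) = 0.242/(1.38·11.8) = 0.01486 K/W
R_vermiculite board = ΣR − ΣR_known = 0.3782 − 0.01486 = 0.3633 K/W
L/(kA) = 0.3633 ⇒ k = 0.315/(0.3633·11.8) = 0.0735 W/m·K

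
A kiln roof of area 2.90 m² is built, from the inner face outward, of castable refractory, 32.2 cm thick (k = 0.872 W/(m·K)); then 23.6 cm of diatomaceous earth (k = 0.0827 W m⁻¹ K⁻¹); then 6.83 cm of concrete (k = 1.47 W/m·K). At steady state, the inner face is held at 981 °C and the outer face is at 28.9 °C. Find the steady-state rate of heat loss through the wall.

Series thermal resistances, inner to outer:
  R_castable refractory = L/(kA) = 0.322/(0.872·2.90) = 0.1273 K/W
  R_diatomaceous earth = L/(kA) = 0.236/(0.0827·2.90) = 0.9840 K/W
  R_concrete = L/(kA) = 0.0683/(1.47·2.90) = 0.01602 K/W
ΣR = 0.1273 + 0.9840 + 0.01602 = 1.127 K/W
Q = ΔT/ΣR = (981 °C − 28.9 °C)/1.127 = 845 W

Q = 845 W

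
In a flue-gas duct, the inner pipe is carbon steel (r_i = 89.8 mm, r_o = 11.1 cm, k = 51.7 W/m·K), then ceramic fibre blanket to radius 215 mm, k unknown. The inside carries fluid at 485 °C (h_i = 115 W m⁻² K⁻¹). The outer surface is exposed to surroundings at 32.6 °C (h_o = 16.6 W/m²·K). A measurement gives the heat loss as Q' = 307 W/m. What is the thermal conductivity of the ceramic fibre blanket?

ΣR = ΔT/Q' = |485 − 32.6|/307 = 1.474 m·K/W
Known resistances:
  R'_conv,in = 1/(2πr h) = 1/(2π·0.0898·115) = 0.01541 m·K/W
  R'_carbon steel = ln(0.111/0.0898)/(2πk) = 0.2119/(2π·51.7) = 6.525×10^-4 m·K/W
  R'_conv,out = 1/(2πr h) = 1/(2π·0.215·16.6) = 0.04459 m·K/W
R_ceramic fibre blanket = ΣR − ΣR_known = 1.474 − 0.06065 = 1.413 m·K/W
ln(r₂/r₁)/(2πk) = 1.413 ⇒ k = 0.6611/(2π·1.413) = 0.0745 W/m·K

k = 0.0745 W/m·K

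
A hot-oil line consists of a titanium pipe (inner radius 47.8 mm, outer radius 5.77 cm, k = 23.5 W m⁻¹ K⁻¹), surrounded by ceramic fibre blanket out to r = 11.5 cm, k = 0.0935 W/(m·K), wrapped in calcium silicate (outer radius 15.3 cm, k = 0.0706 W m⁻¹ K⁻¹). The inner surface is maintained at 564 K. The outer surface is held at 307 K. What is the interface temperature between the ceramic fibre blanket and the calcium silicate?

Resistance network (inner→outer):
  R'_titanium = ln(0.0577/0.0478)/(2πk) = 0.1882/(2π·23.5) = 0.001275 m·K/W
  R'_ceramic fibre blanket = ln(0.115/0.0577)/(2πk) = 0.6897/(2π·0.0935) = 1.174 m·K/W
  R'_calcium silicate = ln(0.153/0.115)/(2πk) = 0.2855/(2π·0.0706) = 0.6436 m·K/W
ΣR = 0.001275 + 1.174 + 0.6436 = 1.819 m·K/W
Q' = ΔT/ΣR = (564 K − 307 K)/1.819 = 141.3 W/m
From the inner boundary to the ceramic fibre blanket/calcium silicate interface, ΣR_partial = 1.175 m·K/W.
T_interface = T_in − Q'·ΣR_partial = 564 K − (141.3)(1.175) = 398 K

T = 398 K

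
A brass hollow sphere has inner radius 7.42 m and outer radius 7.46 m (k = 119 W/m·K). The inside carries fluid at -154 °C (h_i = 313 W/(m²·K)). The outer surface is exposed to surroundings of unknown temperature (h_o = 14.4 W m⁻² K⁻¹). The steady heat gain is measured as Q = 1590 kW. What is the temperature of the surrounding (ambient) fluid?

T_out = 12.0 °C

Sum the resistances:
  R_conv,in = 1/(4πr²h) = 1/(4π·7.42²·313) = 4.618×10^-6 K/W
  R_brass = (1/7.42 − 1/7.46)/(4πk) = 7.226×10^-4/(4π·119) = 4.832×10^-7 K/W
  R_conv,out = 1/(4πr²h) = 1/(4π·7.46²·14.4) = 9.930×10^-5 K/W
ΣR = 1.044×10^-4 K/W
ΔT = Q·ΣR = 1.59×10^6 × 1.044×10^-4 = 166.0 K
Heat flows inward, so T_out = T_in + ΔT = -154 + 166.0 = 12.0 °C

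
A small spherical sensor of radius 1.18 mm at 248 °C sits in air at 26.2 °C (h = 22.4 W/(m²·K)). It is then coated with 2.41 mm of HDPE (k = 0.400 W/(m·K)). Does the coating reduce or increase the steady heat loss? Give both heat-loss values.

increases: 0.0869 → 0.570 W

Critical radius for a sphere: r_cr = 2k/h = 0.0357 m = 3.57 cm.
Outer radius after coating: r₂ = 0.00118 + 0.00241 = 0.00359 m.
Since r₁ < r_cr and r₂ ≤ r_cr, the coating moves toward the maximum at r_cr — heat loss rises.
Bare: R = 1/(4πr₁²h) = 2551 K/W; Q = 221.8/2551 = 0.0869 W.
Coated: R = R_cond + R_conv = 388.8 K/W; Q = 221.8/388.8 = 0.570 W.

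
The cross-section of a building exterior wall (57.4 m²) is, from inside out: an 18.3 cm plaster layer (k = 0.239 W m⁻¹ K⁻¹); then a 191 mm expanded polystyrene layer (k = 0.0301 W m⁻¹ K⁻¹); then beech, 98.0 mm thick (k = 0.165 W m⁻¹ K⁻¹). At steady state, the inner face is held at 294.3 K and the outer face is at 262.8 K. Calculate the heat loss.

Q = 235 W

Treat each layer as a resistance in series:
  R_plaster = L/(kA) = 0.183/(0.239·57.4) = 0.01334 K/W
  R_expanded polystyrene = L/(kA) = 0.191/(0.0301·57.4) = 0.1105 K/W
  R_beech = L/(kA) = 0.0980/(0.165·57.4) = 0.01035 K/W
ΣR = 0.01334 + 0.1105 + 0.01035 = 0.1342 K/W
Q = ΔT/ΣR = (294.3 K − 262.8 K)/0.1342 = 235 W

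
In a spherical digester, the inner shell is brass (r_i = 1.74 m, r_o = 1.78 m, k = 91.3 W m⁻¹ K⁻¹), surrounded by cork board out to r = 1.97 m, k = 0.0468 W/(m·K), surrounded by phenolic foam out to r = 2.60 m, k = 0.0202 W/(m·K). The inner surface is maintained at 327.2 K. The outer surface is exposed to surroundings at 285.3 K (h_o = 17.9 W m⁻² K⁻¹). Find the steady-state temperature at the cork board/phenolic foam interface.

T = 320.5 K

Series thermal resistances, inner to outer:
  R_brass = (1/1.74 − 1/1.78)/(4πk) = 0.01291/(4π·91.3) = 1.126×10^-5 K/W
  R_cork board = (1/1.78 − 1/1.97)/(4πk) = 0.05418/(4π·0.0468) = 0.09213 K/W
  R_phenolic foam = (1/1.97 − 1/2.60)/(4πk) = 0.1230/(4π·0.0202) = 0.4846 K/W
  R_conv,out = 1/(4πr²h) = 1/(4π·2.60²·17.9) = 6.576×10^-4 K/W
ΣR = 1.126×10^-5 + 0.09213 + 0.4846 + 6.576×10^-4 = 0.5774 K/W
Q = ΔT/ΣR = (327.2 K − 285.3 K)/0.5774 = 72.57 W
From the inner boundary to the cork board/phenolic foam interface, ΣR_partial = 0.09214 K/W.
T_interface = T_in − Q·ΣR_partial = 327.2 K − (72.57)(0.09214) = 320.5 K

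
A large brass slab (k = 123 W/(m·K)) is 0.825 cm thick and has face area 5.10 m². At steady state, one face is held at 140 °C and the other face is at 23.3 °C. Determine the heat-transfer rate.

Q = kA·ΔT/L = 123 × 5.10 × |140 °C − 23.3 °C| / 0.00825 = 8.87×10^6 W

Q = 8870 kW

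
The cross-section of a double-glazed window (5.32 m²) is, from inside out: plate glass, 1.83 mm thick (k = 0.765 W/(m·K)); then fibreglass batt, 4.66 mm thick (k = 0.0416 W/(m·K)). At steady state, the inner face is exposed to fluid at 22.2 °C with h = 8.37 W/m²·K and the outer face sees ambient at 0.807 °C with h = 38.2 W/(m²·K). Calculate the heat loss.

Q = 438 W

Treat each layer as a resistance in series:
  R_conv,in = 1/(hA) = 1/(8.37·5.32) = 0.02246 K/W
  R_plate glass = L/(kA) = 0.00183/(0.765·5.32) = 4.497×10^-4 K/W
  R_fibreglass batt = L/(kA) = 0.00466/(0.0416·5.32) = 0.02106 K/W
  R_conv,out = 1/(hA) = 1/(38.2·5.32) = 0.004921 K/W
ΣR = 0.02246 + 4.497×10^-4 + 0.02106 + 0.004921 = 0.04889 K/W
Q = ΔT/ΣR = (22.2 °C − 0.807 °C)/0.04889 = 438 W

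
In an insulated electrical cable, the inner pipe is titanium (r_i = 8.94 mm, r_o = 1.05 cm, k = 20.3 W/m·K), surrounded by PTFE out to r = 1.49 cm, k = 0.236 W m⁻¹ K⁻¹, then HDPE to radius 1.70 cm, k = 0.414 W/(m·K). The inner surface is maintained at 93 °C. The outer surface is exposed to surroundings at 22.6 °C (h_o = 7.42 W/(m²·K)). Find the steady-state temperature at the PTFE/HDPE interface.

T = 82.2 °C

Treat each layer as a resistance in series:
  R'_titanium = ln(0.0105/0.00894)/(2πk) = 0.1608/(2π·20.3) = 0.001261 m·K/W
  R'_PTFE = ln(0.0149/0.0105)/(2πk) = 0.3500/(2π·0.236) = 0.2360 m·K/W
  R'_HDPE = ln(0.0170/0.0149)/(2πk) = 0.1319/(2π·0.414) = 0.05069 m·K/W
  R'_conv,out = 1/(2πr h) = 1/(2π·0.0170·7.42) = 1.262 m·K/W
ΣR = 0.001261 + 0.2360 + 0.05069 + 1.262 = 1.550 m·K/W
Q' = ΔT/ΣR = (93 °C − 22.6 °C)/1.550 = 45.42 W/m
From the inner boundary to the PTFE/HDPE interface, ΣR_partial = 0.2373 m·K/W.
T_interface = T_in − Q'·ΣR_partial = 93 °C − (45.42)(0.2373) = 82.2 °C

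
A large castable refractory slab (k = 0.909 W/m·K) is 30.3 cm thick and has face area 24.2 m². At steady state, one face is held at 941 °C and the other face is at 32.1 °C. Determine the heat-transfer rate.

Q = 66.0 kW

Q = kA·ΔT/L = 0.909 × 24.2 × |941 °C − 32.1 °C| / 0.303 = 66000 W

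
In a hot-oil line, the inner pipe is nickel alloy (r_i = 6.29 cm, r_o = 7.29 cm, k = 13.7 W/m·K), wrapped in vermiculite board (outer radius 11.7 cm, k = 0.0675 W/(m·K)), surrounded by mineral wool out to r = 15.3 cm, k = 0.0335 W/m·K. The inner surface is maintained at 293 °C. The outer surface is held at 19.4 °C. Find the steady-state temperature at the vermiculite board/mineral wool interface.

T = 165 °C

Resistance network (inner→outer):
  R'_nickel alloy = ln(0.0729/0.0629)/(2πk) = 0.1475/(2π·13.7) = 0.001714 m·K/W
  R'_vermiculite board = ln(0.117/0.0729)/(2πk) = 0.4731/(2π·0.0675) = 1.115 m·K/W
  R'_mineral wool = ln(0.153/0.117)/(2πk) = 0.2683/(2π·0.0335) = 1.274 m·K/W
ΣR = 0.001714 + 1.115 + 1.274 = 2.391 m·K/W
Q' = ΔT/ΣR = (293 °C − 19.4 °C)/2.391 = 114.4 W/m
From the inner boundary to the vermiculite board/mineral wool interface, ΣR_partial = 1.117 m·K/W.
T_interface = T_in − Q'·ΣR_partial = 293 °C − (114.4)(1.117) = 165 °C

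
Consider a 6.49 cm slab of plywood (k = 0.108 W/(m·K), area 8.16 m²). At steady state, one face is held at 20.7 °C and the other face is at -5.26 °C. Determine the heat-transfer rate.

Q = kA·ΔT/L = 0.108 × 8.16 × |20.7 °C − -5.26 °C| / 0.0649 = 353 W

Q = 353 W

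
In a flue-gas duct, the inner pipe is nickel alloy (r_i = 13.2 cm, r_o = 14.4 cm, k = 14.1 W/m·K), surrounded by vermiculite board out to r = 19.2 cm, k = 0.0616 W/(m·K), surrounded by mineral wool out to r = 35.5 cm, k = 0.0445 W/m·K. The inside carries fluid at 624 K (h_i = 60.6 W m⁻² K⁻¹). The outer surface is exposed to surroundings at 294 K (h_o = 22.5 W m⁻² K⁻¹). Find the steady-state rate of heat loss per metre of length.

Q' = 111 W/m

Resistance network (inner→outer):
  R'_conv,in = 1/(2πr h) = 1/(2π·0.132·60.6) = 0.01990 m·K/W
  R'_nickel alloy = ln(0.144/0.132)/(2πk) = 0.08701/(2π·14.1) = 9.821×10^-4 m·K/W
  R'_vermiculite board = ln(0.192/0.144)/(2πk) = 0.2877/(2π·0.0616) = 0.7433 m·K/W
  R'_mineral wool = ln(0.355/0.192)/(2πk) = 0.6146/(2π·0.0445) = 2.198 m·K/W
  R'_conv,out = 1/(2πr h) = 1/(2π·0.355·22.5) = 0.01993 m·K/W
ΣR = 0.01990 + 9.821×10^-4 + 0.7433 + 2.198 + 0.01993 = 2.982 m·K/W
Q' = ΔT/ΣR = (624 K − 294 K)/2.982 = 111 W/m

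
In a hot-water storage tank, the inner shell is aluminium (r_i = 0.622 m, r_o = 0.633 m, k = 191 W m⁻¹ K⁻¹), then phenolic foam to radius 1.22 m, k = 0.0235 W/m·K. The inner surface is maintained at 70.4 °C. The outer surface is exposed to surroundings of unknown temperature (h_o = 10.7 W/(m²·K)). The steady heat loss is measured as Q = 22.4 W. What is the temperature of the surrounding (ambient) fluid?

T_out = 12.6 °C

Sum the resistances:
  R_aluminium = (1/0.622 − 1/0.633)/(4πk) = 0.02794/(4π·191) = 1.164×10^-5 K/W
  R_phenolic foam = (1/0.633 − 1/1.22)/(4πk) = 0.7601/(4π·0.0235) = 2.574 K/W
  R_conv,out = 1/(4πr²h) = 1/(4π·1.22²·10.7) = 0.004997 K/W
ΣR = 2.579 K/W
ΔT = Q·ΣR = 22.4 × 2.579 = 57.77 K
Heat flows outward, so T_out = T_in − ΔT = 70.4 − 57.77 = 12.6 °C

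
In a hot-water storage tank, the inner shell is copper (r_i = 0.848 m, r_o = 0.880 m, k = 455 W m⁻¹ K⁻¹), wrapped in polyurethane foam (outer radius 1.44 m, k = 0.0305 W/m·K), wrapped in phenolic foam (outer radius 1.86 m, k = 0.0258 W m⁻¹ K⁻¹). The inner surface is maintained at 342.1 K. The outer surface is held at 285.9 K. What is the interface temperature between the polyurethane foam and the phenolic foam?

Resistance network (inner→outer):
  R_copper = (1/0.848 − 1/0.880)/(4πk) = 0.04288/(4π·455) = 7.500×10^-6 K/W
  R_polyurethane foam = (1/0.880 − 1/1.44)/(4πk) = 0.4419/(4π·0.0305) = 1.153 K/W
  R_phenolic foam = (1/1.44 − 1/1.86)/(4πk) = 0.1568/(4π·0.0258) = 0.4837 K/W
ΣR = 7.500×10^-6 + 1.153 + 0.4837 = 1.637 K/W
Q = ΔT/ΣR = (342.1 K − 285.9 K)/1.637 = 34.33 W
From the inner boundary to the polyurethane foam/phenolic foam interface, ΣR_partial = 1.153 K/W.
T_interface = T_in − Q·ΣR_partial = 342.1 K − (34.33)(1.153) = 302.5 K

T = 302.5 K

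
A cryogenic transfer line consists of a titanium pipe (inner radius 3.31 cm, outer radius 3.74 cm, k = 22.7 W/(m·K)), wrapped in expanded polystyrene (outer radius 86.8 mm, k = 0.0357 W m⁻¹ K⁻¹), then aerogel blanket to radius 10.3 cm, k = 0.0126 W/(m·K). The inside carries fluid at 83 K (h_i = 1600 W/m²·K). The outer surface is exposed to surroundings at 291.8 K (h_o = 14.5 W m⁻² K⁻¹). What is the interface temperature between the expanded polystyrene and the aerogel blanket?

T = 213.2 K

Treat each layer as a resistance in series:
  R'_conv,in = 1/(2πr h) = 1/(2π·0.0331·1600) = 0.003005 m·K/W
  R'_titanium = ln(0.0374/0.0331)/(2πk) = 0.1221/(2π·22.7) = 8.563×10^-4 m·K/W
  R'_expanded polystyrene = ln(0.0868/0.0374)/(2πk) = 0.8419/(2π·0.0357) = 3.753 m·K/W
  R'_aerogel blanket = ln(0.103/0.0868)/(2πk) = 0.1711/(2π·0.0126) = 2.162 m·K/W
  R'_conv,out = 1/(2πr h) = 1/(2π·0.103·14.5) = 0.1066 m·K/W
ΣR = 0.003005 + 8.563×10^-4 + 3.753 + 2.162 + 0.1066 = 6.025 m·K/W
Q' = ΔT/ΣR = (83 K − 291.8 K)/6.025 = -34.66 W/m
From the inner boundary to the expanded polystyrene/aerogel blanket interface, ΣR_partial = 3.757 m·K/W.
T_interface = T_in − Q'·ΣR_partial = 83 K − (-34.66)(3.757) = 213.2 K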